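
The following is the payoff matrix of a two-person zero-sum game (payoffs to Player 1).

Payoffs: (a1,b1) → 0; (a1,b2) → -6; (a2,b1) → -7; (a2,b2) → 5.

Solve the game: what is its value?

Row minima: a1 → -6, a2 → -7; maximin = -6.
Column maxima: b1 → 0, b2 → 5; minimax = 0.
-6 ≠ 0, so there is no saddle point; optimal play is mixed.
Let Player 1 play a1 with probability p. Expected payoff against b1: 0p + (-7)(1−p) = 7p − 7; against b2: (-6)p + 5(1−p) = −11p + 5.
Setting these equal: 7p − 7 = −11p + 5 ⇒ 18p = 12 ⇒ p = 2/3, and the value is (7)·(2/3) − 7 = -7/3.
For Player 2: with q = P(b1), equating a1's and a2's payoffs gives 6q − 6 = −12q + 5 ⇒ q = 11/18.

-7/3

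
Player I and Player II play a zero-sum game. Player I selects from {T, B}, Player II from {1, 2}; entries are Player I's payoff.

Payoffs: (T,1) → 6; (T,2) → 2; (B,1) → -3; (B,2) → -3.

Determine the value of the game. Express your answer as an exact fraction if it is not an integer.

2

Row minima: T → 2, B → -3; maximin = 2.
Column maxima: 1 → 6, 2 → 2; minimax = 2.
Since maximin = minimax = 2, there is a saddle point and the value is 2.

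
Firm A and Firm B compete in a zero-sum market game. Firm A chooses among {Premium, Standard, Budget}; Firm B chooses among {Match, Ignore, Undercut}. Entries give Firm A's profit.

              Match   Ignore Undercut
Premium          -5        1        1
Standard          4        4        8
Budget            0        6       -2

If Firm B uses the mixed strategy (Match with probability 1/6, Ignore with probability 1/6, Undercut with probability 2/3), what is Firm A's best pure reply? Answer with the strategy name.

Standard

Expected payoff of Premium: (1/6)·(-5) + (1/6)·1 + (2/3)·1 = 0.
Expected payoff of Standard: (1/6)·4 + (1/6)·4 + (2/3)·8 = 20/3.
Expected payoff of Budget: (1/6)·0 + (1/6)·6 + (2/3)·(-2) = -1/3.
The largest is 20/3, so Firm A's best response is Standard.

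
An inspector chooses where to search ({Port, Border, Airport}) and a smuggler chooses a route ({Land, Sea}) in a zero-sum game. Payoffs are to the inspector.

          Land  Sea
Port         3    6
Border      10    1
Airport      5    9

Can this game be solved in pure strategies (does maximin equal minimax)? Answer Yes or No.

Row minima: Port → 3, Border → 1, Airport → 5; maximin = 5.
Column maxima: Land → 10, Sea → 9; minimax = 9.
5 ≠ 9, so no pure-strategy equilibrium exists.

No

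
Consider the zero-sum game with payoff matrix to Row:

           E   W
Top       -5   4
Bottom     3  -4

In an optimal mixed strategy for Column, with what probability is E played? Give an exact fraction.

1/2

Row minima: Top → -5, Bottom → -4; maximin = -4.
Column maxima: E → 3, W → 4; minimax = 3.
-4 ≠ 3, so there is no saddle point; optimal play is mixed.
Let Row play Top with probability p. Expected payoff against E: (-5)p + 3(1−p) = −8p + 3; against W: 4p + (-4)(1−p) = 8p − 4.
Setting these equal: −8p + 3 = 8p − 4 ⇒ −16p = -7 ⇒ p = 7/16, and the value is (-8)·(7/16) + 3 = -1/2.
For Column: with q = P(E), equating Top's and Bottom's payoffs gives −9q + 4 = 7q − 4 ⇒ q = 1/2.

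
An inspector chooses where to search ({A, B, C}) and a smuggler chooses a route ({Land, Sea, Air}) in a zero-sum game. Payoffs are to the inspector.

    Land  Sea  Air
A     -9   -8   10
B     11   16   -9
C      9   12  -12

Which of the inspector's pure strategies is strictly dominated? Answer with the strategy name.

B gives a strictly higher payoff than C against every column: 11 > 9, 16 > 12, -9 > -12.
So C is strictly dominated and the inspector never plays it.

C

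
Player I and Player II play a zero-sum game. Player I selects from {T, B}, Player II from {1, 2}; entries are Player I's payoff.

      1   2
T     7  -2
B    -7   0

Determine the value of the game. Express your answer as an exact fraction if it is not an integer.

Row minima: T → -2, B → -7; maximin = -2.
Column maxima: 1 → 7, 2 → 0; minimax = 0.
-2 ≠ 0, so there is no saddle point; optimal play is mixed.
Let Player I play T with probability p. Expected payoff against 1: 7p + (-7)(1−p) = 14p − 7; against 2: (-2)p + 0(1−p) = −2p.
Setting these equal: 14p − 7 = −2p ⇒ 16p = 7 ⇒ p = 7/16, and the value is (14)·(7/16) − 7 = -7/8.
For Player II: with q = P(1), equating T's and B's payoffs gives 9q − 2 = −7q ⇒ q = 1/8.

-7/8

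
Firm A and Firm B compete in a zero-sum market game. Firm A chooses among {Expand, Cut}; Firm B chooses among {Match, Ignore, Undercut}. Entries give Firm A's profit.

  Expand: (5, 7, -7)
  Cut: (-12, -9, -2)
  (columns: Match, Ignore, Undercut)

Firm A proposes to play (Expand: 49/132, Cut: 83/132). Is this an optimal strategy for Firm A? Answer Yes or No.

Against Match this mix gives (49/132)·5 + (83/132)·(-12) = -751/132.
Against Ignore this mix gives (49/132)·7 + (83/132)·(-9) = -101/33.
Against Undercut this mix gives (49/132)·(-7) + (83/132)·(-2) = -509/132.
Firm B will play Match, holding Firm A to -751/132. Shifting weight toward the row that does better against Match would raise this floor (the equalizing mix achieves -47/11 against both Match and Undercut), so the proposed strategy is not optimal.

No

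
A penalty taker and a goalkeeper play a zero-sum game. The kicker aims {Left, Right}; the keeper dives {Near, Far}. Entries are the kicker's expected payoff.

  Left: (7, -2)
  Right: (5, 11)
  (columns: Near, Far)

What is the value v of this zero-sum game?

Row minima: Left → -2, Right → 5; maximin = 5.
Column maxima: Near → 7, Far → 11; minimax = 7.
5 ≠ 7, so there is no saddle point; optimal play is mixed.
Let the kicker play Left with probability p. Expected payoff against Near: 7p + 5(1−p) = 2p + 5; against Far: (-2)p + 11(1−p) = −13p + 11.
Setting these equal: 2p + 5 = −13p + 11 ⇒ 15p = 6 ⇒ p = 2/5, and the value is (2)·(2/5) + 5 = 29/5.
For the keeper: with q = P(Near), equating Left's and Right's payoffs gives 9q − 2 = −6q + 11 ⇒ q = 13/15.

29/5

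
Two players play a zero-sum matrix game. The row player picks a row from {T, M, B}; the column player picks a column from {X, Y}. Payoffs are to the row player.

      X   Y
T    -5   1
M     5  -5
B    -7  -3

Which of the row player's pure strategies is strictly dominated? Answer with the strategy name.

B

T gives a strictly higher payoff than B against every column: -5 > -7, 1 > -3.
So B is strictly dominated and the row player never plays it.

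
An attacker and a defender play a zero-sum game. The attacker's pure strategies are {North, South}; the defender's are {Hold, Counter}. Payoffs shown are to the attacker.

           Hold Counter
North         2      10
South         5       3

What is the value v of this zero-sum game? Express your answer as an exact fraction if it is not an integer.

22/5

Row minima: North → 2, South → 3; maximin = 3.
Column maxima: Hold → 5, Counter → 10; minimax = 5.
3 ≠ 5, so there is no saddle point; optimal play is mixed.
Let the attacker play North with probability p. Expected payoff against Hold: 2p + 5(1−p) = −3p + 5; against Counter: 10p + 3(1−p) = 7p + 3.
Setting these equal: −3p + 5 = 7p + 3 ⇒ −10p = -2 ⇒ p = 1/5, and the value is (-3)·(1/5) + 5 = 22/5.
For the defender: with q = P(Hold), equating North's and South's payoffs gives −8q + 10 = 2q + 3 ⇒ q = 7/10.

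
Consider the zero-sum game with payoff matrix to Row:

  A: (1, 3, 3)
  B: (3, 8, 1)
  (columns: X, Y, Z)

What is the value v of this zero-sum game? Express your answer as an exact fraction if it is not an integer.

Row minima: A → 1, B → 1; maximin = 1.
Column maxima: X → 3, Y → 8, Z → 3; minimax = 3.
1 ≠ 3, so there is no saddle point; optimal play is mixed.
Y is strictly dominated by X (it gives Row strictly more in every row), so Column never plays it.
On the remaining 2×2 (A, B vs X, Z):
Let Row play A with probability p. Expected payoff against X: 1p + 3(1−p) = −2p + 3; against Z: 3p + 1(1−p) = 2p + 1.
Setting these equal: −2p + 3 = 2p + 1 ⇒ −4p = -2 ⇒ p = 1/2, and the value is (-2)·(1/2) + 3 = 2.
For Column: with q = P(X), equating A's and B's payoffs gives −2q + 3 = 2q + 1 ⇒ q = 1/2.

2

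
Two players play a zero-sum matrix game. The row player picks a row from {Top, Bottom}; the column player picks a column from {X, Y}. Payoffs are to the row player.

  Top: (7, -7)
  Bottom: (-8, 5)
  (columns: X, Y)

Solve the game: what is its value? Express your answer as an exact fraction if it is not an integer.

-7/9

Row minima: Top → -7, Bottom → -8; maximin = -7.
Column maxima: X → 7, Y → 5; minimax = 5.
-7 ≠ 5, so there is no saddle point; optimal play is mixed.
Let the row player play Top with probability p. Expected payoff against X: 7p + (-8)(1−p) = 15p − 8; against Y: (-7)p + 5(1−p) = −12p + 5.
Setting these equal: 15p − 8 = −12p + 5 ⇒ 27p = 13 ⇒ p = 13/27, and the value is (15)·(13/27) − 8 = -7/9.
For the column player: with q = P(X), equating Top's and Bottom's payoffs gives 14q − 7 = −13q + 5 ⇒ q = 4/9.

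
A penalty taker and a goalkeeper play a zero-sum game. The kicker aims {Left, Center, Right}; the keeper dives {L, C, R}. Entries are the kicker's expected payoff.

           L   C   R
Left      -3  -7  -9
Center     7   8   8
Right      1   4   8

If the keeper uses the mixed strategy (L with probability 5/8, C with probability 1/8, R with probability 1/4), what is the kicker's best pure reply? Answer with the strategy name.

Center

Expected payoff of Left: (5/8)·(-3) + (1/8)·(-7) + (1/4)·(-9) = -5.
Expected payoff of Center: (5/8)·7 + (1/8)·8 + (1/4)·8 = 59/8.
Expected payoff of Right: (5/8)·1 + (1/8)·4 + (1/4)·8 = 25/8.
The largest is 59/8, so the kicker's best response is Center.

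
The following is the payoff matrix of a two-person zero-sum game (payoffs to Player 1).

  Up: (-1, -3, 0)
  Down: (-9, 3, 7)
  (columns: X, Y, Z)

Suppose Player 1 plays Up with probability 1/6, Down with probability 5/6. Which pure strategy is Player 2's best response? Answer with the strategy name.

If Player 2 plays X, Player 1's expected payoff is (1/6)·(-1) + (5/6)·(-9) = -23/3.
If Player 2 plays Y, Player 1's expected payoff is (1/6)·(-3) + (5/6)·3 = 2.
If Player 2 plays Z, Player 1's expected payoff is (1/6)·0 + (5/6)·7 = 35/6.
Player 2 minimizes Player 1's payoff; the smallest is -23/3, so the best response is X.

X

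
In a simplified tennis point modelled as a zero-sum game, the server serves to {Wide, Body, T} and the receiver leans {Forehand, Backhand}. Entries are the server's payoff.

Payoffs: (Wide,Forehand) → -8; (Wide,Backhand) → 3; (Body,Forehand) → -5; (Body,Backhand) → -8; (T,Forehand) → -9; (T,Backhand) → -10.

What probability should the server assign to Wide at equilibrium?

Row minima: Wide → -8, Body → -8, T → -10; maximin = -8.
Column maxima: Forehand → -5, Backhand → 3; minimax = -5.
-8 ≠ -5, so there is no saddle point; optimal play is mixed.
T is strictly dominated by Wide, so the server never plays it.
On the remaining 2×2 (Wide, Body vs Forehand, Backhand):
Let the server play Wide with probability p. Expected payoff against Forehand: (-8)p + (-5)(1−p) = −3p − 5; against Backhand: 3p + (-8)(1−p) = 11p − 8.
Setting these equal: −3p − 5 = 11p − 8 ⇒ −14p = -3 ⇒ p = 3/14, and the value is (-3)·(3/14) − 5 = -79/14.
For the receiver: with q = P(Forehand), equating Wide's and Body's payoffs gives −11q + 3 = 3q − 8 ⇒ q = 11/14.

3/14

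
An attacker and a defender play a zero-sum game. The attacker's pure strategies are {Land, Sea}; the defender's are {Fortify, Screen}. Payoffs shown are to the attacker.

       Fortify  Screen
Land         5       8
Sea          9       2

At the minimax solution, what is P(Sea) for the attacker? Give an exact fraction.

3/10

Row minima: Land → 5, Sea → 2; maximin = 5.
Column maxima: Fortify → 9, Screen → 8; minimax = 8.
5 ≠ 8, so there is no saddle point; optimal play is mixed.
Let the attacker play Land with probability p. Expected payoff against Fortify: 5p + 9(1−p) = −4p + 9; against Screen: 8p + 2(1−p) = 6p + 2.
Setting these equal: −4p + 9 = 6p + 2 ⇒ −10p = -7 ⇒ p = 7/10, and the value is (-4)·(7/10) + 9 = 31/5.
For the defender: with q = P(Fortify), equating Land's and Sea's payoffs gives −3q + 8 = 7q + 2 ⇒ q = 3/5.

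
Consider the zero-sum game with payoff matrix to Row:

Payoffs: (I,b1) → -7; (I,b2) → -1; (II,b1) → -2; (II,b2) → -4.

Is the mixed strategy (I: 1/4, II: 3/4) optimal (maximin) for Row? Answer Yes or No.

Against b1 this mix gives (1/4)·(-7) + (3/4)·(-2) = -13/4.
Against b2 this mix gives (1/4)·(-1) + (3/4)·(-4) = -13/4.
All of Column's active replies (b1, b2) yield -13/4, and no column does worse for Row. The mix makes Column indifferent and guarantees -13/4, so it is optimal.

Yes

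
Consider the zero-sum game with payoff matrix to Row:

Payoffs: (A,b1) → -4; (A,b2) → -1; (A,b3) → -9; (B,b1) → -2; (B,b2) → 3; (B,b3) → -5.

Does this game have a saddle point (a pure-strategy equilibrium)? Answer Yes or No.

Yes

Row minima: A → -9, B → -5; maximin = -5.
Column maxima: b1 → -2, b2 → 3, b3 → -5; minimax = -5.
maximin = minimax = -5, so a saddle point exists.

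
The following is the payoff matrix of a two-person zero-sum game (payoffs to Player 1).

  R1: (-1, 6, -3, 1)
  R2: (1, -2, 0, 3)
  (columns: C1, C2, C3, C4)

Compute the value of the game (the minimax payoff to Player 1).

Row minima: R1 → -3, R2 → -2; maximin = -2.
Column maxima: C1 → 1, C2 → 6, C3 → 0, C4 → 3; minimax = 0.
-2 ≠ 0, so there is no saddle point; optimal play is mixed.
C1 is strictly dominated by C3 (it gives Player 1 strictly more in every row), so Player 2 never plays it.
C4 is strictly dominated by C3 (it gives Player 1 strictly more in every row), so Player 2 never plays it.
On the remaining 2×2 (R1, R2 vs C2, C3):
Let Player 1 play R1 with probability p. Expected payoff against C2: 6p + (-2)(1−p) = 8p − 2; against C3: (-3)p + 0(1−p) = −3p.
Setting these equal: 8p − 2 = −3p ⇒ 11p = 2 ⇒ p = 2/11, and the value is (8)·(2/11) − 2 = -6/11.
For Player 2: with q = P(C2), equating R1's and R2's payoffs gives 9q − 3 = −2q ⇒ q = 3/11.

-6/11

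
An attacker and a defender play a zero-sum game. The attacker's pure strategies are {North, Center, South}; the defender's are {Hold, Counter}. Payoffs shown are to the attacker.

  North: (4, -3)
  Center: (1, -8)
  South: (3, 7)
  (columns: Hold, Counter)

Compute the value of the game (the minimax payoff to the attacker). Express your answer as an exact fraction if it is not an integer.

37/11

Row minima: North → -3, Center → -8, South → 3; maximin = 3.
Column maxima: Hold → 4, Counter → 7; minimax = 4.
3 ≠ 4, so there is no saddle point; optimal play is mixed.
Center is strictly dominated by North, so the attacker never plays it.
On the remaining 2×2 (North, South vs Hold, Counter):
Let the attacker play North with probability p. Expected payoff against Hold: 4p + 3(1−p) = p + 3; against Counter: (-3)p + 7(1−p) = −10p + 7.
Setting these equal: p + 3 = −10p + 7 ⇒ 11p = 4 ⇒ p = 4/11, and the value is (1)·(4/11) + 3 = 37/11.
For the defender: with q = P(Hold), equating North's and South's payoffs gives 7q − 3 = −4q + 7 ⇒ q = 10/11.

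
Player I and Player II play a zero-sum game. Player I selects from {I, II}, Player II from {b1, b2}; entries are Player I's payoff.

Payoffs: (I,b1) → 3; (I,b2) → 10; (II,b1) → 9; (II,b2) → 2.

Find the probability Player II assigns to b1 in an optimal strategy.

Row minima: I → 3, II → 2; maximin = 3.
Column maxima: b1 → 9, b2 → 10; minimax = 9.
3 ≠ 9, so there is no saddle point; optimal play is mixed.
Let Player I play I with probability p. Expected payoff against b1: 3p + 9(1−p) = −6p + 9; against b2: 10p + 2(1−p) = 8p + 2.
Setting these equal: −6p + 9 = 8p + 2 ⇒ −14p = -7 ⇒ p = 1/2, and the value is (-6)·(1/2) + 9 = 6.
For Player II: with q = P(b1), equating I's and II's payoffs gives −7q + 10 = 7q + 2 ⇒ q = 4/7.

4/7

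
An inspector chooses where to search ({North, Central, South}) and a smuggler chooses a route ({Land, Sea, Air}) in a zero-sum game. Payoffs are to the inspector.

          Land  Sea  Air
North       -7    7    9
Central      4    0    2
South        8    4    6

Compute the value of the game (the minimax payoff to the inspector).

14/3

Row minima: North → -7, Central → 0, South → 4; maximin = 4.
Column maxima: Land → 8, Sea → 7, Air → 9; minimax = 7.
4 ≠ 7, so there is no saddle point; optimal play is mixed.
Central is strictly dominated by South, so the inspector never plays it.
Air is strictly dominated by Sea (it gives the inspector strictly more in every row), so the smuggler never plays it.
On the remaining 2×2 (North, South vs Land, Sea):
Let the inspector play North with probability p. Expected payoff against Land: (-7)p + 8(1−p) = −15p + 8; against Sea: 7p + 4(1−p) = 3p + 4.
Setting these equal: −15p + 8 = 3p + 4 ⇒ −18p = -4 ⇒ p = 2/9, and the value is (-15)·(2/9) + 8 = 14/3.
For the smuggler: with q = P(Land), equating North's and South's payoffs gives −14q + 7 = 4q + 4 ⇒ q = 1/6.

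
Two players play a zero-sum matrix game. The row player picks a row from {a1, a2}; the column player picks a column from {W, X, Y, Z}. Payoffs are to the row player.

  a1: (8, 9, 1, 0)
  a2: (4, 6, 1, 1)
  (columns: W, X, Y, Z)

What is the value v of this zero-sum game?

1

Row minima: a1 → 0, a2 → 1; maximin = 1.
Column maxima: W → 8, X → 9, Y → 1, Z → 1; minimax = 1.
Since maximin = minimax = 1, there is a saddle point and the value is 1.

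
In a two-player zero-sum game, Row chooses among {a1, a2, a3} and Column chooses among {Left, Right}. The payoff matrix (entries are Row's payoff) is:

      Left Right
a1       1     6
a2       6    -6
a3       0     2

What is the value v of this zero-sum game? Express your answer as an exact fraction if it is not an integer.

Row minima: a1 → 1, a2 → -6, a3 → 0; maximin = 1.
Column maxima: Left → 6, Right → 6; minimax = 6.
1 ≠ 6, so there is no saddle point; optimal play is mixed.
a3 is strictly dominated by a1, so Row never plays it.
On the remaining 2×2 (a1, a2 vs Left, Right):
Let Row play a1 with probability p. Expected payoff against Left: 1p + 6(1−p) = −5p + 6; against Right: 6p + (-6)(1−p) = 12p − 6.
Setting these equal: −5p + 6 = 12p − 6 ⇒ −17p = -12 ⇒ p = 12/17, and the value is (-5)·(12/17) + 6 = 42/17.
For Column: with q = P(Left), equating a1's and a2's payoffs gives −5q + 6 = 12q − 6 ⇒ q = 12/17.

42/17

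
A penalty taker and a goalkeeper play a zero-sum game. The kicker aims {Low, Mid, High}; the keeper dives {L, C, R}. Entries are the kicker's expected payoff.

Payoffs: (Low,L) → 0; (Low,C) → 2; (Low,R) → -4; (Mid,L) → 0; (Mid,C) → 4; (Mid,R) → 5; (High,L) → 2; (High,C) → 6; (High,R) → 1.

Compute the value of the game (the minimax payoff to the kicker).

5/3

Row minima: Low → -4, Mid → 0, High → 1; maximin = 1.
Column maxima: L → 2, C → 6, R → 5; minimax = 2.
1 ≠ 2, so there is no saddle point; optimal play is mixed.
Low is strictly dominated by High, so the kicker never plays it.
C is strictly dominated by L (it gives the kicker strictly more in every row), so the keeper never plays it.
On the remaining 2×2 (Mid, High vs L, R):
Let the kicker play Mid with probability p. Expected payoff against L: 0p + 2(1−p) = −2p + 2; against R: 5p + 1(1−p) = 4p + 1.
Setting these equal: −2p + 2 = 4p + 1 ⇒ −6p = -1 ⇒ p = 1/6, and the value is (-2)·(1/6) + 2 = 5/3.
For the keeper: with q = P(L), equating Mid's and High's payoffs gives −5q + 5 = q + 1 ⇒ q = 2/3.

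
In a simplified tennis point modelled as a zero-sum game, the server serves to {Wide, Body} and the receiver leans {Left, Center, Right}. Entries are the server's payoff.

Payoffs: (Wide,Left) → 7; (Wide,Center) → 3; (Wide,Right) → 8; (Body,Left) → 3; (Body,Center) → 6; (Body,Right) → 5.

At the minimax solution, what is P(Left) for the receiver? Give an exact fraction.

3/7

Row minima: Wide → 3, Body → 3; maximin = 3.
Column maxima: Left → 7, Center → 6, Right → 8; minimax = 6.
3 ≠ 6, so there is no saddle point; optimal play is mixed.
Right is strictly dominated by Left (it gives the server strictly more in every row), so the receiver never plays it.
On the remaining 2×2 (Wide, Body vs Left, Center):
Let the server play Wide with probability p. Expected payoff against Left: 7p + 3(1−p) = 4p + 3; against Center: 3p + 6(1−p) = −3p + 6.
Setting these equal: 4p + 3 = −3p + 6 ⇒ 7p = 3 ⇒ p = 3/7, and the value is (4)·(3/7) + 3 = 33/7.
For the receiver: with q = P(Left), equating Wide's and Body's payoffs gives 4q + 3 = −3q + 6 ⇒ q = 3/7.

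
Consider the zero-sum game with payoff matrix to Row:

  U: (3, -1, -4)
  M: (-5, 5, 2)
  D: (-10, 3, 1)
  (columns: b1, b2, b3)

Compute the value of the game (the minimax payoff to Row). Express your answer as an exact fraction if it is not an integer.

Row minima: U → -4, M → -5, D → -10; maximin = -4.
Column maxima: b1 → 3, b2 → 5, b3 → 2; minimax = 2.
-4 ≠ 2, so there is no saddle point; optimal play is mixed.
D is strictly dominated by M, so Row never plays it.
b2 is strictly dominated by b3 (it gives Row strictly more in every row), so Column never plays it.
On the remaining 2×2 (U, M vs b1, b3):
Let Row play U with probability p. Expected payoff against b1: 3p + (-5)(1−p) = 8p − 5; against b3: (-4)p + 2(1−p) = −6p + 2.
Setting these equal: 8p − 5 = −6p + 2 ⇒ 14p = 7 ⇒ p = 1/2, and the value is (8)·(1/2) − 5 = -1.
For Column: with q = P(b1), equating U's and M's payoffs gives 7q − 4 = −7q + 2 ⇒ q = 3/7.

-1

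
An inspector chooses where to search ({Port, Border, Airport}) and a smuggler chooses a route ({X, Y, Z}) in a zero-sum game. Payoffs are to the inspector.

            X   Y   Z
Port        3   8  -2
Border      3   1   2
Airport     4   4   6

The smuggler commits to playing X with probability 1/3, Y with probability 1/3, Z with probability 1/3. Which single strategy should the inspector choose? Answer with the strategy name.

Expected payoff of Port: (1/3)·3 + (1/3)·8 + (1/3)·(-2) = 3.
Expected payoff of Border: (1/3)·3 + (1/3)·1 + (1/3)·2 = 2.
Expected payoff of Airport: (1/3)·4 + (1/3)·4 + (1/3)·6 = 14/3.
The largest is 14/3, so the inspector's best response is Airport.

Airport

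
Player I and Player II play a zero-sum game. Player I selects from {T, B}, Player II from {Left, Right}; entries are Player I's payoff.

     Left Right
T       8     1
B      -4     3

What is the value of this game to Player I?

Row minima: T → 1, B → -4; maximin = 1.
Column maxima: Left → 8, Right → 3; minimax = 3.
1 ≠ 3, so there is no saddle point; optimal play is mixed.
Let Player I play T with probability p. Expected payoff against Left: 8p + (-4)(1−p) = 12p − 4; against Right: 1p + 3(1−p) = −2p + 3.
Setting these equal: 12p − 4 = −2p + 3 ⇒ 14p = 7 ⇒ p = 1/2, and the value is (12)·(1/2) − 4 = 2.
For Player II: with q = P(Left), equating T's and B's payoffs gives 7q + 1 = −7q + 3 ⇒ q = 1/7.

2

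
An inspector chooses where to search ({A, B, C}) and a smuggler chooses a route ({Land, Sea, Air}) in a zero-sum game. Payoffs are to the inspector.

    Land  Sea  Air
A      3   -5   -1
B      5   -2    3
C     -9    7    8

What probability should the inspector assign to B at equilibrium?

16/23

Row minima: A → -5, B → -2, C → -9; maximin = -2.
Column maxima: Land → 5, Sea → 7, Air → 8; minimax = 5.
-2 ≠ 5, so there is no saddle point; optimal play is mixed.
A is strictly dominated by B, so the inspector never plays it.
Air is strictly dominated by Sea (it gives the inspector strictly more in every row), so the smuggler never plays it.
On the remaining 2×2 (B, C vs Land, Sea):
Let the inspector play B with probability p. Expected payoff against Land: 5p + (-9)(1−p) = 14p − 9; against Sea: (-2)p + 7(1−p) = −9p + 7.
Setting these equal: 14p − 9 = −9p + 7 ⇒ 23p = 16 ⇒ p = 16/23, and the value is (14)·(16/23) − 9 = 17/23.
For the smuggler: with q = P(Land), equating B's and C's payoffs gives 7q − 2 = −16q + 7 ⇒ q = 9/23.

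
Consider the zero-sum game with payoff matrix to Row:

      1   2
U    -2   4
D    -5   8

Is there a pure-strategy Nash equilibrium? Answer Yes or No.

Yes

Row minima: U → -2, D → -5; maximin = -2.
Column maxima: 1 → -2, 2 → 8; minimax = -2.
maximin = minimax = -2, so a saddle point exists.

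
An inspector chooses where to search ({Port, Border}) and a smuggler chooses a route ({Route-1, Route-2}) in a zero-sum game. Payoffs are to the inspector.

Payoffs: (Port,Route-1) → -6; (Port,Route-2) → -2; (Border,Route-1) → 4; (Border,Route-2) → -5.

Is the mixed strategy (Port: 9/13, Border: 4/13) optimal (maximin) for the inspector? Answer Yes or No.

Yes

Against Route-1 this mix gives (9/13)·(-6) + (4/13)·4 = -38/13.
Against Route-2 this mix gives (9/13)·(-2) + (4/13)·(-5) = -38/13.
All of the smuggler's active replies (Route-1, Route-2) yield -38/13, and no column does worse for the inspector. The mix makes the smuggler indifferent and guarantees -38/13, so it is optimal.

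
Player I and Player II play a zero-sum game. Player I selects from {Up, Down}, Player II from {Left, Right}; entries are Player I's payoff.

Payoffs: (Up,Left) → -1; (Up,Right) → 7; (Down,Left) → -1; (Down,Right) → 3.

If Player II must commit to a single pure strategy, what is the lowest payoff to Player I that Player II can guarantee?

-1

Column maxima: Left → -1, Right → 7.
The smallest of these is -1.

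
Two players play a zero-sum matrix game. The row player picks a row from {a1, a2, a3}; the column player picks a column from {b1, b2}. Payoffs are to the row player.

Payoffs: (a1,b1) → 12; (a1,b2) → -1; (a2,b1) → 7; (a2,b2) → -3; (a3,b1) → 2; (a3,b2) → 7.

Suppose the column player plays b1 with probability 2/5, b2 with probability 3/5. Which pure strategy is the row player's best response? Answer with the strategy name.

a3

Expected payoff of a1: (2/5)·12 + (3/5)·(-1) = 21/5.
Expected payoff of a2: (2/5)·7 + (3/5)·(-3) = 1.
Expected payoff of a3: (2/5)·2 + (3/5)·7 = 5.
The largest is 5, so the row player's best response is a3.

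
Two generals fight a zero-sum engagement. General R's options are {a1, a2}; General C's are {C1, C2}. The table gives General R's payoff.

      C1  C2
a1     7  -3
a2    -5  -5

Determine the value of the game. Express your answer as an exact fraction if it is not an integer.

Row minima: a1 → -3, a2 → -5; maximin = -3.
Column maxima: C1 → 7, C2 → -3; minimax = -3.
Since maximin = minimax = -3, there is a saddle point and the value is -3.

-3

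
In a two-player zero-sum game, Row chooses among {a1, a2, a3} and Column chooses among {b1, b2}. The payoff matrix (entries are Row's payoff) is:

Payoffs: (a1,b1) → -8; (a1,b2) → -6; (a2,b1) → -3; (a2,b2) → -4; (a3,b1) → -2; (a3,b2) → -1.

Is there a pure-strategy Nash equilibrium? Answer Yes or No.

Row minima: a1 → -8, a2 → -4, a3 → -2; maximin = -2.
Column maxima: b1 → -2, b2 → -1; minimax = -2.
maximin = minimax = -2, so a saddle point exists.

Yes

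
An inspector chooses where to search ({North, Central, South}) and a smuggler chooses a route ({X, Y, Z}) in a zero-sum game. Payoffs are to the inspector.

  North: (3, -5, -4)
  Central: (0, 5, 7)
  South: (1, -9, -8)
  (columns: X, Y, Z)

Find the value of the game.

Row minima: North → -5, Central → 0, South → -9; maximin = 0.
Column maxima: X → 3, Y → 5, Z → 7; minimax = 3.
0 ≠ 3, so there is no saddle point; optimal play is mixed.
South is strictly dominated by North, so the inspector never plays it.
Z is strictly dominated by Y (it gives the inspector strictly more in every row), so the smuggler never plays it.
On the remaining 2×2 (North, Central vs X, Y):
Let the inspector play North with probability p. Expected payoff against X: 3p + 0(1−p) = 3p; against Y: (-5)p + 5(1−p) = −10p + 5.
Setting these equal: 3p = −10p + 5 ⇒ 13p = 5 ⇒ p = 5/13, and the value is (3)·(5/13) = 15/13.
For the smuggler: with q = P(X), equating North's and Central's payoffs gives 8q − 5 = −5q + 5 ⇒ q = 10/13.

15/13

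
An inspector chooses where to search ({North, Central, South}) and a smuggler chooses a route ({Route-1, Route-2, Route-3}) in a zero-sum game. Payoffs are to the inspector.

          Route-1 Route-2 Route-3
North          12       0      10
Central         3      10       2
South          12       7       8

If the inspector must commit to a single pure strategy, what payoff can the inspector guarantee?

Row minima: North → 0, Central → 2, South → 7.
The best of these is 7.

7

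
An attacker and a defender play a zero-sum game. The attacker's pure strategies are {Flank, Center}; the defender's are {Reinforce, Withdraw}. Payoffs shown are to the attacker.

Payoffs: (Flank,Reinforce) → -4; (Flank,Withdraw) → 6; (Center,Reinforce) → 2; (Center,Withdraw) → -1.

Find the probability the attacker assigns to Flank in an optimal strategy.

3/13

Row minima: Flank → -4, Center → -1; maximin = -1.
Column maxima: Reinforce → 2, Withdraw → 6; minimax = 2.
-1 ≠ 2, so there is no saddle point; optimal play is mixed.
Let the attacker play Flank with probability p. Expected payoff against Reinforce: (-4)p + 2(1−p) = −6p + 2; against Withdraw: 6p + (-1)(1−p) = 7p − 1.
Setting these equal: −6p + 2 = 7p − 1 ⇒ −13p = -3 ⇒ p = 3/13, and the value is (-6)·(3/13) + 2 = 8/13.
For the defender: with q = P(Reinforce), equating Flank's and Center's payoffs gives −10q + 6 = 3q − 1 ⇒ q = 7/13.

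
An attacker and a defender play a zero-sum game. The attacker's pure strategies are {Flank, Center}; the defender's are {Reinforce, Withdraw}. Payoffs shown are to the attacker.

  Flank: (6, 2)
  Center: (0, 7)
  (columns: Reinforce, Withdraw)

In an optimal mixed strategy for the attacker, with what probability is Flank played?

Row minima: Flank → 2, Center → 0; maximin = 2.
Column maxima: Reinforce → 6, Withdraw → 7; minimax = 6.
2 ≠ 6, so there is no saddle point; optimal play is mixed.
Let the attacker play Flank with probability p. Expected payoff against Reinforce: 6p + 0(1−p) = 6p; against Withdraw: 2p + 7(1−p) = −5p + 7.
Setting these equal: 6p = −5p + 7 ⇒ 11p = 7 ⇒ p = 7/11, and the value is (6)·(7/11) = 42/11.
For the defender: with q = P(Reinforce), equating Flank's and Center's payoffs gives 4q + 2 = −7q + 7 ⇒ q = 5/11.

7/11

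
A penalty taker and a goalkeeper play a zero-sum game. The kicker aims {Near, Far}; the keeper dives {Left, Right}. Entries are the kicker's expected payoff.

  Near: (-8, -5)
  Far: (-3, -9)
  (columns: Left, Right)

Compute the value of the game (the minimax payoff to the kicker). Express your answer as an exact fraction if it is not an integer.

Row minima: Near → -8, Far → -9; maximin = -8.
Column maxima: Left → -3, Right → -5; minimax = -5.
-8 ≠ -5, so there is no saddle point; optimal play is mixed.
Let the kicker play Near with probability p. Expected payoff against Left: (-8)p + (-3)(1−p) = −5p − 3; against Right: (-5)p + (-9)(1−p) = 4p − 9.
Setting these equal: −5p − 3 = 4p − 9 ⇒ −9p = -6 ⇒ p = 2/3, and the value is (-5)·(2/3) − 3 = -19/3.
For the keeper: with q = P(Left), equating Near's and Far's payoffs gives −3q − 5 = 6q − 9 ⇒ q = 4/9.

-19/3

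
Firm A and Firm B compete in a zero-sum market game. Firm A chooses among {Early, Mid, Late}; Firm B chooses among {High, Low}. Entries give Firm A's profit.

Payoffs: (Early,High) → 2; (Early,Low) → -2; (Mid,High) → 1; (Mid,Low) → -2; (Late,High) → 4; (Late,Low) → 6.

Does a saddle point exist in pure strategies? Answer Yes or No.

Yes

Row minima: Early → -2, Mid → -2, Late → 4; maximin = 4.
Column maxima: High → 4, Low → 6; minimax = 4.
maximin = minimax = 4, so a saddle point exists.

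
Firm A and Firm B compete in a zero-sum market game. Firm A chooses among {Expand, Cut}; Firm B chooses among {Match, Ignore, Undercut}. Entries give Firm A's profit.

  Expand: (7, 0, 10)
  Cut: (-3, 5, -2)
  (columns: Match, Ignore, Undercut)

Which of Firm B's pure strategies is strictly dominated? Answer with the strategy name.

Undercut

Match holds Firm A's payoff strictly below Undercut in every row: 7 < 10, -3 < -2.
So Undercut is strictly dominated for Firm B.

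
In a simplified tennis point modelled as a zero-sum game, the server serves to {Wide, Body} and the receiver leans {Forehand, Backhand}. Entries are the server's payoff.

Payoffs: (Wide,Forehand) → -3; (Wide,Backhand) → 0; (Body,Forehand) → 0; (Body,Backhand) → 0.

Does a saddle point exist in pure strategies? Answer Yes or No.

Yes

Row minima: Wide → -3, Body → 0; maximin = 0.
Column maxima: Forehand → 0, Backhand → 0; minimax = 0.
maximin = minimax = 0, so a saddle point exists.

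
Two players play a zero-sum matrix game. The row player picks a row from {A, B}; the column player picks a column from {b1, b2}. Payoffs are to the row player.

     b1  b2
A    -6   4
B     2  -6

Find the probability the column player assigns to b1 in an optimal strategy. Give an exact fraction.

Row minima: A → -6, B → -6; maximin = -6.
Column maxima: b1 → 2, b2 → 4; minimax = 2.
-6 ≠ 2, so there is no saddle point; optimal play is mixed.
Let the row player play A with probability p. Expected payoff against b1: (-6)p + 2(1−p) = −8p + 2; against b2: 4p + (-6)(1−p) = 10p − 6.
Setting these equal: −8p + 2 = 10p − 6 ⇒ −18p = -8 ⇒ p = 4/9, and the value is (-8)·(4/9) + 2 = -14/9.
For the column player: with q = P(b1), equating A's and B's payoffs gives −10q + 4 = 8q − 6 ⇒ q = 5/9.

5/9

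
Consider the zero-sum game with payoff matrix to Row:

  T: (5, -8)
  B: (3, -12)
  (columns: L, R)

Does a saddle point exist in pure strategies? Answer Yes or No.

Yes

Row minima: T → -8, B → -12; maximin = -8.
Column maxima: L → 5, R → -8; minimax = -8.
maximin = minimax = -8, so a saddle point exists.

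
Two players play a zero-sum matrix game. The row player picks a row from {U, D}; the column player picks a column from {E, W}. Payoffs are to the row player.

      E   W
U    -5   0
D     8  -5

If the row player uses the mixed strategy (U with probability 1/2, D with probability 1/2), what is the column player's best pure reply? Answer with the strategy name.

If the column player plays E, the row player's expected payoff is (1/2)·(-5) + (1/2)·8 = 3/2.
If the column player plays W, the row player's expected payoff is (1/2)·0 + (1/2)·(-5) = -5/2.
The column player minimizes the row player's payoff; the smallest is -5/2, so the best response is W.

W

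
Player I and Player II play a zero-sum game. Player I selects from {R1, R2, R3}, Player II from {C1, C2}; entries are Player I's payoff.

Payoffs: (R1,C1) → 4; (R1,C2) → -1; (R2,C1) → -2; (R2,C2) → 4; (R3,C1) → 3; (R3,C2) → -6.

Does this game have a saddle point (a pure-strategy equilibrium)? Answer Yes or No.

No

Row minima: R1 → -1, R2 → -2, R3 → -6; maximin = -1.
Column maxima: C1 → 4, C2 → 4; minimax = 4.
-1 ≠ 4, so no pure-strategy equilibrium exists.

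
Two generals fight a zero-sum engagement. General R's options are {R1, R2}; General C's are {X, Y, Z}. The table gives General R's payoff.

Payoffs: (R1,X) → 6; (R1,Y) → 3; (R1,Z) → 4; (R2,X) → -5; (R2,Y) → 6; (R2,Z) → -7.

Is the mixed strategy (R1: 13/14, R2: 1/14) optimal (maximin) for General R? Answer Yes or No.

Yes

Against X this mix gives (13/14)·6 + (1/14)·(-5) = 73/14.
Against Y this mix gives (13/14)·3 + (1/14)·6 = 45/14.
Against Z this mix gives (13/14)·4 + (1/14)·(-7) = 45/14.
All of General C's active replies (Y, Z) yield 45/14, and no column does worse for General R. The mix makes General C indifferent and guarantees 45/14, so it is optimal.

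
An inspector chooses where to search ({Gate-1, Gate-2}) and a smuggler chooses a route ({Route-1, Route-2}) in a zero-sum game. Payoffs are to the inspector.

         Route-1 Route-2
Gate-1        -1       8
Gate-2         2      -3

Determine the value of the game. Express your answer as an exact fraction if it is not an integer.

Row minima: Gate-1 → -1, Gate-2 → -3; maximin = -1.
Column maxima: Route-1 → 2, Route-2 → 8; minimax = 2.
-1 ≠ 2, so there is no saddle point; optimal play is mixed.
Let the inspector play Gate-1 with probability p. Expected payoff against Route-1: (-1)p + 2(1−p) = −3p + 2; against Route-2: 8p + (-3)(1−p) = 11p − 3.
Setting these equal: −3p + 2 = 11p − 3 ⇒ −14p = -5 ⇒ p = 5/14, and the value is (-3)·(5/14) + 2 = 13/14.
For the smuggler: with q = P(Route-1), equating Gate-1's and Gate-2's payoffs gives −9q + 8 = 5q − 3 ⇒ q = 11/14.

13/14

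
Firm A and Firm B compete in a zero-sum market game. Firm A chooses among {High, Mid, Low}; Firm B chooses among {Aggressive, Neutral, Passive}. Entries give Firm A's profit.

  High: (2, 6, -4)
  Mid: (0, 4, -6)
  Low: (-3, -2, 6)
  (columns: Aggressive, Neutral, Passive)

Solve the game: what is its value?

0

Row minima: High → -4, Mid → -6, Low → -3; maximin = -3.
Column maxima: Aggressive → 2, Neutral → 6, Passive → 6; minimax = 2.
-3 ≠ 2, so there is no saddle point; optimal play is mixed.
Mid is strictly dominated by High, so Firm A never plays it.
Neutral is strictly dominated by Aggressive (it gives Firm A strictly more in every row), so Firm B never plays it.
On the remaining 2×2 (High, Low vs Aggressive, Passive):
Let Firm A play High with probability p. Expected payoff against Aggressive: 2p + (-3)(1−p) = 5p − 3; against Passive: (-4)p + 6(1−p) = −10p + 6.
Setting these equal: 5p − 3 = −10p + 6 ⇒ 15p = 9 ⇒ p = 3/5, and the value is (5)·(3/5) − 3 = 0.
For Firm B: with q = P(Aggressive), equating High's and Low's payoffs gives 6q − 4 = −9q + 6 ⇒ q = 2/3.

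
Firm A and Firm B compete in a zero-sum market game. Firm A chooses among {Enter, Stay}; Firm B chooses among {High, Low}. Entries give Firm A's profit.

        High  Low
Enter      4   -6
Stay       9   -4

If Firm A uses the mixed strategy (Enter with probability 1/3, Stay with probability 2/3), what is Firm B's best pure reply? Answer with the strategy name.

Low

If Firm B plays High, Firm A's expected payoff is (1/3)·4 + (2/3)·9 = 22/3.
If Firm B plays Low, Firm A's expected payoff is (1/3)·(-6) + (2/3)·(-4) = -14/3.
Firm B minimizes Firm A's payoff; the smallest is -14/3, so the best response is Low.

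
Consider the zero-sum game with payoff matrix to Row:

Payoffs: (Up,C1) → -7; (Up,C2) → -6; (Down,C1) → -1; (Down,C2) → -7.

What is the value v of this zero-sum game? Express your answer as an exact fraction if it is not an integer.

-43/7

Row minima: Up → -7, Down → -7; maximin = -7.
Column maxima: C1 → -1, C2 → -6; minimax = -6.
-7 ≠ -6, so there is no saddle point; optimal play is mixed.
Let Row play Up with probability p. Expected payoff against C1: (-7)p + (-1)(1−p) = −6p − 1; against C2: (-6)p + (-7)(1−p) = p − 7.
Setting these equal: −6p − 1 = p − 7 ⇒ −7p = -6 ⇒ p = 6/7, and the value is (-6)·(6/7) − 1 = -43/7.
For Column: with q = P(C1), equating Up's and Down's payoffs gives −q − 6 = 6q − 7 ⇒ q = 1/7.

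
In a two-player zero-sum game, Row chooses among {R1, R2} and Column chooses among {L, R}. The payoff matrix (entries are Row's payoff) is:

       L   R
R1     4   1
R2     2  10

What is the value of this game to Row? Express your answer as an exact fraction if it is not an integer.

38/11

Row minima: R1 → 1, R2 → 2; maximin = 2.
Column maxima: L → 4, R → 10; minimax = 4.
2 ≠ 4, so there is no saddle point; optimal play is mixed.
Let Row play R1 with probability p. Expected payoff against L: 4p + 2(1−p) = 2p + 2; against R: 1p + 10(1−p) = −9p + 10.
Setting these equal: 2p + 2 = −9p + 10 ⇒ 11p = 8 ⇒ p = 8/11, and the value is (2)·(8/11) + 2 = 38/11.
For Column: with q = P(L), equating R1's and R2's payoffs gives 3q + 1 = −8q + 10 ⇒ q = 9/11.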